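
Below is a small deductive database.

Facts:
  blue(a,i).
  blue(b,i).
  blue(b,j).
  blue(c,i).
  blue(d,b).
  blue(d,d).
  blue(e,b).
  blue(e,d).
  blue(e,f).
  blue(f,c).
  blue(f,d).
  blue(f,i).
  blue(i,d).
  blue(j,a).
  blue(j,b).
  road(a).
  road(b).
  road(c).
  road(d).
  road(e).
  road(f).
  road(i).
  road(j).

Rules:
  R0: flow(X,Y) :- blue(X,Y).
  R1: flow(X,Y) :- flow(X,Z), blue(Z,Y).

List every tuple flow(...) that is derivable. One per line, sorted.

round 1: derive flow(a,i) via R0 from blue(a,i)
round 1: derive flow(b,i) via R0 from blue(b,i)
round 1: derive flow(b,j) via R0 from blue(b,j)
round 1: derive flow(c,i) via R0 from blue(c,i)
round 1: derive flow(d,b) via R0 from blue(d,b)
round 1: derive flow(d,d) via R0 from blue(d,d)
round 1: derive flow(e,b) via R0 from blue(e,b)
round 1: derive flow(e,d) via R0 from blue(e,d)
round 1: derive flow(e,f) via R0 from blue(e,f)
round 1: derive flow(f,c) via R0 from blue(f,c)
round 1: derive flow(f,d) via R0 from blue(f,d)
round 1: derive flow(f,i) via R0 from blue(f,i)
round 1: derive flow(i,d) via R0 from blue(i,d)
round 1: derive flow(j,a) via R0 from blue(j,a)
round 1: derive flow(j,b) via R0 from blue(j,b)
round 2: derive flow(a,d) via R1 from flow(a,i), blue(i,d)
round 2: derive flow(b,a) via R1 from flow(b,j), blue(j,a)
round 2: derive flow(b,b) via R1 from flow(b,j), blue(j,b)
round 2: derive flow(b,d) via R1 from flow(b,i), blue(i,d)
round 2: derive flow(c,d) via R1 from flow(c,i), blue(i,d)
round 2: derive flow(d,i) via R1 from flow(d,b), blue(b,i)
round 2: derive flow(d,j) via R1 from flow(d,b), blue(b,j)
round 2: derive flow(e,c) via R1 from flow(e,f), blue(f,c)
round 2: derive flow(e,i) via R1 from flow(e,b), blue(b,i)
round 2: derive flow(e,j) via R1 from flow(e,b), blue(b,j)
round 2: derive flow(f,b) via R1 from flow(f,d), blue(d,b)
round 2: derive flow(i,b) via R1 from flow(i,d), blue(d,b)
round 2: derive flow(j,i) via R1 from flow(j,a), blue(a,i)
round 2: derive flow(j,j) via R1 from flow(j,b), blue(b,j)
round 3: derive flow(a,b) via R1 from flow(a,d), blue(d,b)
round 3: derive flow(c,b) via R1 from flow(c,d), blue(d,b)
round 3: derive flow(d,a) via R1 from flow(d,j), blue(j,a)
round 3: derive flow(e,a) via R1 from flow(e,j), blue(j,a)
round 3: derive flow(f,j) via R1 from flow(f,b), blue(b,j)
round 3: derive flow(i,i) via R1 from flow(i,b), blue(b,i)
round 3: derive flow(i,j) via R1 from flow(i,b), blue(b,j)
round 3: derive flow(j,d) via R1 from flow(j,i), blue(i,d)
round 4: derive flow(a,j) via R1 from flow(a,b), blue(b,j)
round 4: derive flow(c,j) via R1 from flow(c,b), blue(b,j)
round 4: derive flow(f,a) via R1 from flow(f,j), blue(j,a)
round 4: derive flow(i,a) via R1 from flow(i,j), blue(j,a)
round 5: derive flow(a,a) via R1 from flow(a,j), blue(j,a)
round 5: derive flow(c,a) via R1 from flow(c,j), blue(j,a)

flow(a,a)
flow(a,b)
flow(a,d)
flow(a,i)
flow(a,j)
flow(b,a)
flow(b,b)
flow(b,d)
flow(b,i)
flow(b,j)
flow(c,a)
flow(c,b)
flow(c,d)
flow(c,i)
flow(c,j)
flow(d,a)
flow(d,b)
flow(d,d)
flow(d,i)
flow(d,j)
flow(e,a)
flow(e,b)
flow(e,c)
flow(e,d)
flow(e,f)
flow(e,i)
flow(e,j)
flow(f,a)
flow(f,b)
flow(f,c)
flow(f,d)
flow(f,i)
flow(f,j)
flow(i,a)
flow(i,b)
flow(i,d)
flow(i,i)
flow(i,j)
flow(j,a)
flow(j,b)
flow(j,d)
flow(j,i)
flow(j,j)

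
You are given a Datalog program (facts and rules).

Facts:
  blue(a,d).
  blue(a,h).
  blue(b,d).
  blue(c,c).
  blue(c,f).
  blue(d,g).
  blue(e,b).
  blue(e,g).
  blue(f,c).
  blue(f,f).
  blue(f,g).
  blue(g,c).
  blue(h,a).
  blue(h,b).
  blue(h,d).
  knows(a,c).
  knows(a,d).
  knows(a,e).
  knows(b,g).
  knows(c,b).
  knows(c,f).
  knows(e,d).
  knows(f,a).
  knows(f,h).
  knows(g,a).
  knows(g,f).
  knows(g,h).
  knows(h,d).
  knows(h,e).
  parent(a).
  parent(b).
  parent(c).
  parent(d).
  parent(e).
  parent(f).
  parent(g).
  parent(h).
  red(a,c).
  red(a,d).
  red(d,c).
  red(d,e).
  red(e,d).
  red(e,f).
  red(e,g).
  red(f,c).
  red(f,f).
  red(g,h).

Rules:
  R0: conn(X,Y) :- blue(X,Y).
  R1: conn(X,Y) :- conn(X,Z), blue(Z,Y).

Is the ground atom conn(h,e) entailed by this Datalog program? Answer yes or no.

no

round 1: derive conn(a,d) via R0 from blue(a,d)
round 1: derive conn(a,h) via R0 from blue(a,h)
round 1: derive conn(b,d) via R0 from blue(b,d)
round 1: derive conn(c,c) via R0 from blue(c,c)
round 1: derive conn(c,f) via R0 from blue(c,f)
round 1: derive conn(d,g) via R0 from blue(d,g)
round 1: derive conn(e,b) via R0 from blue(e,b)
round 1: derive conn(e,g) via R0 from blue(e,g)
round 1: derive conn(f,c) via R0 from blue(f,c)
round 1: derive conn(f,f) via R0 from blue(f,f)
round 1: derive conn(f,g) via R0 from blue(f,g)
round 1: derive conn(g,c) via R0 from blue(g,c)
round 1: derive conn(h,a) via R0 from blue(h,a)
round 1: derive conn(h,b) via R0 from blue(h,b)
round 1: derive conn(h,d) via R0 from blue(h,d)
round 2: derive conn(a,a) via R1 from conn(a,h), blue(h,a)
round 2: derive conn(a,b) via R1 from conn(a,h), blue(h,b)
round 2: derive conn(a,g) via R1 from conn(a,d), blue(d,g)
round 2: derive conn(b,g) via R1 from conn(b,d), blue(d,g)
round 2: derive conn(c,g) via R1 from conn(c,f), blue(f,g)
round 2: derive conn(d,c) via R1 from conn(d,g), blue(g,c)
round 2: derive conn(e,c) via R1 from conn(e,g), blue(g,c)
round 2: derive conn(e,d) via R1 from conn(e,b), blue(b,d)
round 2: derive conn(g,f) via R1 from conn(g,c), blue(c,f)
round 2: derive conn(h,g) via R1 from conn(h,d), blue(d,g)
round 2: derive conn(h,h) via R1 from conn(h,a), blue(a,h)
round 3: derive conn(a,c) via R1 from conn(a,g), blue(g,c)
round 3: derive conn(b,c) via R1 from conn(b,g), blue(g,c)
round 3: derive conn(d,f) via R1 from conn(d,c), blue(c,f)
round 3: derive conn(e,f) via R1 from conn(e,c), blue(c,f)
round 3: derive conn(g,g) via R1 from conn(g,f), blue(f,g)
round 3: derive conn(h,c) via R1 from conn(h,g), blue(g,c)
round 4: derive conn(a,f) via R1 from conn(a,c), blue(c,f)
round 4: derive conn(b,f) via R1 from conn(b,c), blue(c,f)
round 4: derive conn(h,f) via R1 from conn(h,c), blue(c,f)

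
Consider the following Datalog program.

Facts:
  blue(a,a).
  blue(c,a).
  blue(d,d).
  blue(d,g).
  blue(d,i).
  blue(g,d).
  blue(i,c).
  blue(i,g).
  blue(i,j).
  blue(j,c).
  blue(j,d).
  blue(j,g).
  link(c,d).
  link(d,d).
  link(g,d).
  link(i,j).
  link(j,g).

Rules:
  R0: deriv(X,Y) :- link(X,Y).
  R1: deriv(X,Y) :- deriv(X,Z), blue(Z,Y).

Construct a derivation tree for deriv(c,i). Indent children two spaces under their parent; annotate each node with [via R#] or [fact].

deriv(c,i)  [via R1]
  deriv(c,d)  [via R0]
    link(c,d)  [fact]
  blue(d,i)  [fact]

round 1: derive deriv(c,d) via R0 from link(c,d)
round 1: derive deriv(d,d) via R0 from link(d,d)
round 1: derive deriv(g,d) via R0 from link(g,d)
round 1: derive deriv(i,j) via R0 from link(i,j)
round 1: derive deriv(j,g) via R0 from link(j,g)
round 2: derive deriv(c,g) via R1 from deriv(c,d), blue(d,g)
round 2: derive deriv(c,i) via R1 from deriv(c,d), blue(d,i)
round 2: derive deriv(d,g) via R1 from deriv(d,d), blue(d,g)
round 2: derive deriv(d,i) via R1 from deriv(d,d), blue(d,i)
round 2: derive deriv(g,g) via R1 from deriv(g,d), blue(d,g)
round 2: derive deriv(g,i) via R1 from deriv(g,d), blue(d,i)
round 2: derive deriv(i,c) via R1 from deriv(i,j), blue(j,c)
round 2: derive deriv(i,d) via R1 from deriv(i,j), blue(j,d)
round 2: derive deriv(i,g) via R1 from deriv(i,j), blue(j,g)
round 2: derive deriv(j,d) via R1 from deriv(j,g), blue(g,d)
round 3: derive deriv(c,c) via R1 from deriv(c,i), blue(i,c)
round 3: derive deriv(c,j) via R1 from deriv(c,i), blue(i,j)
round 3: derive deriv(d,c) via R1 from deriv(d,i), blue(i,c)
round 3: derive deriv(d,j) via R1 from deriv(d,i), blue(i,j)
round 3: derive deriv(g,c) via R1 from deriv(g,i), blue(i,c)
round 3: derive deriv(g,j) via R1 from deriv(g,i), blue(i,j)
round 3: derive deriv(i,a) via R1 from deriv(i,c), blue(c,a)
round 3: derive deriv(i,i) via R1 from deriv(i,d), blue(d,i)
round 3: derive deriv(j,i) via R1 from deriv(j,d), blue(d,i)
round 4: derive deriv(c,a) via R1 from deriv(c,c), blue(c,a)
round 4: derive deriv(d,a) via R1 from deriv(d,c), blue(c,a)
round 4: derive deriv(g,a) via R1 from deriv(g,c), blue(c,a)
round 4: derive deriv(j,c) via R1 from deriv(j,i), blue(i,c)
round 4: derive deriv(j,j) via R1 from deriv(j,i), blue(i,j)
round 5: derive deriv(j,a) via R1 from deriv(j,c), blue(c,a)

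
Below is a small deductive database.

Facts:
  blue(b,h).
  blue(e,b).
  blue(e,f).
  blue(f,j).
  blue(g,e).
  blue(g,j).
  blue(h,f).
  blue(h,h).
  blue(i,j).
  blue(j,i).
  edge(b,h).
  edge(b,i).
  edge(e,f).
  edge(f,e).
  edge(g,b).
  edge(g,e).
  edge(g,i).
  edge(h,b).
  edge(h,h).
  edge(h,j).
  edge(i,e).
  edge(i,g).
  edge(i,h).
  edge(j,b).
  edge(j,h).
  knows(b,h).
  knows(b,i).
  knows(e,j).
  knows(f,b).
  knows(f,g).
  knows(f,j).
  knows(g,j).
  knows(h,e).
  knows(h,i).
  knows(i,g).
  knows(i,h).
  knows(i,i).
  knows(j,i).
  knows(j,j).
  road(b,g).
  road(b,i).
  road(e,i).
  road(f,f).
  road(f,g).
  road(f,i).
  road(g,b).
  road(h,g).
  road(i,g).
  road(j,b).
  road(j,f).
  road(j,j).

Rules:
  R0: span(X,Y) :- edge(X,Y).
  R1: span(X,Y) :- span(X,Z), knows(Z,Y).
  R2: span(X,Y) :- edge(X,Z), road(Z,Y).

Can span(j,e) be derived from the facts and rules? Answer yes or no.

round 1: derive span(b,h) via R0 from edge(b,h)
round 1: derive span(b,i) via R0 from edge(b,i)
round 1: derive span(e,f) via R0 from edge(e,f)
round 1: derive span(f,e) via R0 from edge(f,e)
round 1: derive span(g,b) via R0 from edge(g,b)
round 1: derive span(g,e) via R0 from edge(g,e)
round 1: derive span(g,i) via R0 from edge(g,i)
round 1: derive span(h,b) via R0 from edge(h,b)
round 1: derive span(h,h) via R0 from edge(h,h)
round 1: derive span(h,j) via R0 from edge(h,j)
round 1: derive span(i,e) via R0 from edge(i,e)
round 1: derive span(i,g) via R0 from edge(i,g)
round 1: derive span(i,h) via R0 from edge(i,h)
round 1: derive span(j,b) via R0 from edge(j,b)
round 1: derive span(j,h) via R0 from edge(j,h)
round 1: derive span(b,g) via R2 from edge(b,h), road(h,g)
round 1: derive span(e,g) via R2 from edge(e,f), road(f,g)
round 1: derive span(e,i) via R2 from edge(e,f), road(f,i)
round 1: derive span(f,i) via R2 from edge(f,e), road(e,i)
round 1: derive span(g,g) via R2 from edge(g,b), road(b,g)
round 1: derive span(h,f) via R2 from edge(h,j), road(j,f)
round 1: derive span(h,g) via R2 from edge(h,b), road(b,g)
round 1: derive span(h,i) via R2 from edge(h,b), road(b,i)
round 1: derive span(i,b) via R2 from edge(i,g), road(g,b)
round 1: derive span(i,i) via R2 from edge(i,e), road(e,i)
round 1: derive span(j,g) via R2 from edge(j,b), road(b,g)
round 1: derive span(j,i) via R2 from edge(j,b), road(b,i)
round 2: derive span(b,e) via R1 from span(b,h), knows(h,e)
round 2: derive span(b,j) via R1 from span(b,g), knows(g,j)
round 2: derive span(e,b) via R1 from span(e,f), knows(f,b)
round 2: derive span(e,h) via R1 from span(e,i), knows(i,h)
round 2: derive span(e,j) via R1 from span(e,f), knows(f,j)
round 2: derive span(f,g) via R1 from span(f,i), knows(i,g)
round 2: derive span(f,h) via R1 from span(f,i), knows(i,h)
round 2: derive span(f,j) via R1 from span(f,e), knows(e,j)
round 2: derive span(g,h) via R1 from span(g,b), knows(b,h)
round 2: derive span(g,j) via R1 from span(g,e), knows(e,j)
round 2: derive span(h,e) via R1 from span(h,h), knows(h,e)
round 2: derive span(i,j) via R1 from span(i,e), knows(e,j)
round 2: derive span(j,e) via R1 from span(j,h), knows(h,e)
round 2: derive span(j,j) via R1 from span(j,g), knows(g,j)
round 3: derive span(e,e) via R1 from span(e,h), knows(h,e)

yes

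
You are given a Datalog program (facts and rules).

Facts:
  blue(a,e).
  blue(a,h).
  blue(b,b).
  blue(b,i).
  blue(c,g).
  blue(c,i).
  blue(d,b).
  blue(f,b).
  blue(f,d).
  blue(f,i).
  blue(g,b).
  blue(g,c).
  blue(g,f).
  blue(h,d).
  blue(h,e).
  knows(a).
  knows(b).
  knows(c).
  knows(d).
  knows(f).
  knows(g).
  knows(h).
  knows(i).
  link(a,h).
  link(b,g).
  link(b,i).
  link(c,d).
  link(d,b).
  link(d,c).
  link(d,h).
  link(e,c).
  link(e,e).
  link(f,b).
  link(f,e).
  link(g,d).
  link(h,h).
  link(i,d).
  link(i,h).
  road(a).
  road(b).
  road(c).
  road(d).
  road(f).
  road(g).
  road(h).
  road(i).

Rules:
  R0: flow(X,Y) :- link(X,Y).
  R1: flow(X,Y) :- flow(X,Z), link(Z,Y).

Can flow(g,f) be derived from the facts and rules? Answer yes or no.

no

round 1: derive flow(a,h) via R0 from link(a,h)
round 1: derive flow(b,g) via R0 from link(b,g)
round 1: derive flow(b,i) via R0 from link(b,i)
round 1: derive flow(c,d) via R0 from link(c,d)
round 1: derive flow(d,b) via R0 from link(d,b)
round 1: derive flow(d,c) via R0 from link(d,c)
round 1: derive flow(d,h) via R0 from link(d,h)
round 1: derive flow(e,c) via R0 from link(e,c)
round 1: derive flow(e,e) via R0 from link(e,e)
round 1: derive flow(f,b) via R0 from link(f,b)
round 1: derive flow(f,e) via R0 from link(f,e)
round 1: derive flow(g,d) via R0 from link(g,d)
round 1: derive flow(h,h) via R0 from link(h,h)
round 1: derive flow(i,d) via R0 from link(i,d)
round 1: derive flow(i,h) via R0 from link(i,h)
round 2: derive flow(b,d) via R1 from flow(b,g), link(g,d)
round 2: derive flow(b,h) via R1 from flow(b,i), link(i,h)
round 2: derive flow(c,b) via R1 from flow(c,d), link(d,b)
round 2: derive flow(c,c) via R1 from flow(c,d), link(d,c)
round 2: derive flow(c,h) via R1 from flow(c,d), link(d,h)
round 2: derive flow(d,d) via R1 from flow(d,c), link(c,d)
round 2: derive flow(d,g) via R1 from flow(d,b), link(b,g)
round 2: derive flow(d,i) via R1 from flow(d,b), link(b,i)
round 2: derive flow(e,d) via R1 from flow(e,c), link(c,d)
round 2: derive flow(f,c) via R1 from flow(f,e), link(e,c)
round 2: derive flow(f,g) via R1 from flow(f,b), link(b,g)
round 2: derive flow(f,i) via R1 from flow(f,b), link(b,i)
round 2: derive flow(g,b) via R1 from flow(g,d), link(d,b)
round 2: derive flow(g,c) via R1 from flow(g,d), link(d,c)
round 2: derive flow(g,h) via R1 from flow(g,d), link(d,h)
round 2: derive flow(i,b) via R1 from flow(i,d), link(d,b)
round 2: derive flow(i,c) via R1 from flow(i,d), link(d,c)
round 3: derive flow(b,b) via R1 from flow(b,d), link(d,b)
round 3: derive flow(b,c) via R1 from flow(b,d), link(d,c)
round 3: derive flow(c,g) via R1 from flow(c,b), link(b,g)
round 3: derive flow(c,i) via R1 from flow(c,b), link(b,i)
round 3: derive flow(e,b) via R1 from flow(e,d), link(d,b)
round 3: derive flow(e,h) via R1 from flow(e,d), link(d,h)
round 3: derive flow(f,d) via R1 from flow(f,c), link(c,d)
round 3: derive flow(f,h) via R1 from flow(f,i), link(i,h)
round 3: derive flow(g,g) via R1 from flow(g,b), link(b,g)
round 3: derive flow(g,i) via R1 from flow(g,b), link(b,i)
round 3: derive flow(i,g) via R1 from flow(i,b), link(b,g)
round 3: derive flow(i,i) via R1 from flow(i,b), link(b,i)
round 4: derive flow(e,g) via R1 from flow(e,b), link(b,g)
round 4: derive flow(e,i) via R1 from flow(e,b), link(b,i)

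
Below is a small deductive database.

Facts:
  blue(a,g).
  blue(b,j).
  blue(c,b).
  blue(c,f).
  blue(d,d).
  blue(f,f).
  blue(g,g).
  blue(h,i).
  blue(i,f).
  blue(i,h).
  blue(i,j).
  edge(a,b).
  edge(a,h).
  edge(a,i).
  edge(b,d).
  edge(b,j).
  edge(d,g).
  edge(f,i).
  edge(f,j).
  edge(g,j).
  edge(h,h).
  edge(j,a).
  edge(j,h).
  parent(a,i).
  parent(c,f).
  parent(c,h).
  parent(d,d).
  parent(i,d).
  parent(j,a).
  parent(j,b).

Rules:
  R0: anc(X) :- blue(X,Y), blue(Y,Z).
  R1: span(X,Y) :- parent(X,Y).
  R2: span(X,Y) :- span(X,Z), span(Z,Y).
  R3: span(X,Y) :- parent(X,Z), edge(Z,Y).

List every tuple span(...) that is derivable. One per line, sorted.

round 1: derive span(a,i) via R1 from parent(a,i)
round 1: derive span(c,f) via R1 from parent(c,f)
round 1: derive span(c,h) via R1 from parent(c,h)
round 1: derive span(d,d) via R1 from parent(d,d)
round 1: derive span(i,d) via R1 from parent(i,d)
round 1: derive span(j,a) via R1 from parent(j,a)
round 1: derive span(j,b) via R1 from parent(j,b)
round 1: derive span(c,i) via R3 from parent(c,f), edge(f,i)
round 1: derive span(c,j) via R3 from parent(c,f), edge(f,j)
round 1: derive span(d,g) via R3 from parent(d,d), edge(d,g)
round 1: derive span(i,g) via R3 from parent(i,d), edge(d,g)
round 1: derive span(j,d) via R3 from parent(j,b), edge(b,d)
round 1: derive span(j,h) via R3 from parent(j,a), edge(a,h)
round 1: derive span(j,i) via R3 from parent(j,a), edge(a,i)
round 1: derive span(j,j) via R3 from parent(j,b), edge(b,j)
round 2: derive span(a,d) via R2 from span(a,i), span(i,d)
round 2: derive span(a,g) via R2 from span(a,i), span(i,g)
round 2: derive span(c,a) via R2 from span(c,j), span(j,a)
round 2: derive span(c,b) via R2 from span(c,j), span(j,b)
round 2: derive span(c,d) via R2 from span(c,i), span(i,d)
round 2: derive span(c,g) via R2 from span(c,i), span(i,g)
round 2: derive span(j,g) via R2 from span(j,d), span(d,g)

span(a,d)
span(a,g)
span(a,i)
span(c,a)
span(c,b)
span(c,d)
span(c,f)
span(c,g)
span(c,h)
span(c,i)
span(c,j)
span(d,d)
span(d,g)
span(i,d)
span(i,g)
span(j,a)
span(j,b)
span(j,d)
span(j,g)
span(j,h)
span(j,i)
span(j,j)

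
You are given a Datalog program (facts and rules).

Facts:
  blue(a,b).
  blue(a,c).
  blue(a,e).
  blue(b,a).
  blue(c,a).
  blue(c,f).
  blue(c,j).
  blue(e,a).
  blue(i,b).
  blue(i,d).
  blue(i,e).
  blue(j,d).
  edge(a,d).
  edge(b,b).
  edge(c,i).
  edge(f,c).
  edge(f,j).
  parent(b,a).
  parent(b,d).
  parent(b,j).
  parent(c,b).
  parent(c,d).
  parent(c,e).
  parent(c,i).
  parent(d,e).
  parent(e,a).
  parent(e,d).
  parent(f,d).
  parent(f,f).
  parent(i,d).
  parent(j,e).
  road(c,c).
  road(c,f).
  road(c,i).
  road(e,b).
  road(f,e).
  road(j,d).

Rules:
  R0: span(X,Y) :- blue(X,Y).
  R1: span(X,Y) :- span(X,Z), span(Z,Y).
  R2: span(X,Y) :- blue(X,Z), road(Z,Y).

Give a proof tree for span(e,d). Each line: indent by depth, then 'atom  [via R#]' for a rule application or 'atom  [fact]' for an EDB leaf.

span(e,d)  [via R1]
  span(e,a)  [via R0]
    blue(e,a)  [fact]
  span(a,d)  [via R1]
    span(a,c)  [via R0]
      blue(a,c)  [fact]
    span(c,d)  [via R2]
      blue(c,j)  [fact]
      road(j,d)  [fact]

round 1: derive span(a,b) via R0 from blue(a,b)
round 1: derive span(a,c) via R0 from blue(a,c)
round 1: derive span(a,e) via R0 from blue(a,e)
round 1: derive span(b,a) via R0 from blue(b,a)
round 1: derive span(c,a) via R0 from blue(c,a)
round 1: derive span(c,f) via R0 from blue(c,f)
round 1: derive span(c,j) via R0 from blue(c,j)
round 1: derive span(e,a) via R0 from blue(e,a)
round 1: derive span(i,b) via R0 from blue(i,b)
round 1: derive span(i,d) via R0 from blue(i,d)
round 1: derive span(i,e) via R0 from blue(i,e)
round 1: derive span(j,d) via R0 from blue(j,d)
round 1: derive span(a,f) via R2 from blue(a,c), road(c,f)
round 1: derive span(a,i) via R2 from blue(a,c), road(c,i)
round 1: derive span(c,d) via R2 from blue(c,j), road(j,d)
round 1: derive span(c,e) via R2 from blue(c,f), road(f,e)
round 2: derive span(a,a) via R1 from span(a,b), span(b,a)
round 2: derive span(a,d) via R1 from span(a,c), span(c,d)
round 2: derive span(a,j) via R1 from span(a,c), span(c,j)
round 2: derive span(b,b) via R1 from span(b,a), span(a,b)
round 2: derive span(b,c) via R1 from span(b,a), span(a,c)
round 2: derive span(b,e) via R1 from span(b,a), span(a,e)
round 2: derive span(b,f) via R1 from span(b,a), span(a,f)
round 2: derive span(b,i) via R1 from span(b,a), span(a,i)
round 2: derive span(c,b) via R1 from span(c,a), span(a,b)
round 2: derive span(c,c) via R1 from span(c,a), span(a,c)
round 2: derive span(c,i) via R1 from span(c,a), span(a,i)
round 2: derive span(e,b) via R1 from span(e,a), span(a,b)
round 2: derive span(e,c) via R1 from span(e,a), span(a,c)
round 2: derive span(e,e) via R1 from span(e,a), span(a,e)
round 2: derive span(e,f) via R1 from span(e,a), span(a,f)
round 2: derive span(e,i) via R1 from span(e,a), span(a,i)
round 2: derive span(i,a) via R1 from span(i,b), span(b,a)
round 3: derive span(b,d) via R1 from span(b,a), span(a,d)
round 3: derive span(b,j) via R1 from span(b,a), span(a,j)
round 3: derive span(e,d) via R1 from span(e,a), span(a,d)
round 3: derive span(e,j) via R1 from span(e,a), span(a,j)
round 3: derive span(i,c) via R1 from span(i,a), span(a,c)
round 3: derive span(i,f) via R1 from span(i,a), span(a,f)
round 3: derive span(i,i) via R1 from span(i,a), span(a,i)
round 3: derive span(i,j) via R1 from span(i,a), span(a,j)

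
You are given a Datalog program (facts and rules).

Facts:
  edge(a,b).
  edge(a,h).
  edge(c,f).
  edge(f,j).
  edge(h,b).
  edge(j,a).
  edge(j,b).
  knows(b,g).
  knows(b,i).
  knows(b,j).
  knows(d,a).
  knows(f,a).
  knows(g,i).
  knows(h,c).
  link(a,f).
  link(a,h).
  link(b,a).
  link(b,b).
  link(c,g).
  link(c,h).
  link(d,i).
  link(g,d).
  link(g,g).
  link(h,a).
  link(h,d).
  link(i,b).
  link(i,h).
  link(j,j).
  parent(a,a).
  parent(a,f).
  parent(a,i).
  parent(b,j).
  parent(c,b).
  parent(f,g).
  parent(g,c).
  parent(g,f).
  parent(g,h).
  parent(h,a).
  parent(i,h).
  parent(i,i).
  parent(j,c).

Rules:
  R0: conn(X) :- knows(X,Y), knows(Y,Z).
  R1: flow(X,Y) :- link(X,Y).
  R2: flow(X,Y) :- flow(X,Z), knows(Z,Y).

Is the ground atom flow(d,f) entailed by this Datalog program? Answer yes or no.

no

round 1: derive flow(a,f) via R1 from link(a,f)
round 1: derive flow(a,h) via R1 from link(a,h)
round 1: derive flow(b,a) via R1 from link(b,a)
round 1: derive flow(b,b) via R1 from link(b,b)
round 1: derive flow(c,g) via R1 from link(c,g)
round 1: derive flow(c,h) via R1 from link(c,h)
round 1: derive flow(d,i) via R1 from link(d,i)
round 1: derive flow(g,d) via R1 from link(g,d)
round 1: derive flow(g,g) via R1 from link(g,g)
round 1: derive flow(h,a) via R1 from link(h,a)
round 1: derive flow(h,d) via R1 from link(h,d)
round 1: derive flow(i,b) via R1 from link(i,b)
round 1: derive flow(i,h) via R1 from link(i,h)
round 1: derive flow(j,j) via R1 from link(j,j)
round 2: derive flow(a,a) via R2 from flow(a,f), knows(f,a)
round 2: derive flow(a,c) via R2 from flow(a,h), knows(h,c)
round 2: derive flow(b,g) via R2 from flow(b,b), knows(b,g)
round 2: derive flow(b,i) via R2 from flow(b,b), knows(b,i)
round 2: derive flow(b,j) via R2 from flow(b,b), knows(b,j)
round 2: derive flow(c,c) via R2 from flow(c,h), knows(h,c)
round 2: derive flow(c,i) via R2 from flow(c,g), knows(g,i)
round 2: derive flow(g,a) via R2 from flow(g,d), knows(d,a)
round 2: derive flow(g,i) via R2 from flow(g,g), knows(g,i)
round 2: derive flow(i,c) via R2 from flow(i,h), knows(h,c)
round 2: derive flow(i,g) via R2 from flow(i,b), knows(b,g)
round 2: derive flow(i,i) via R2 from flow(i,b), knows(b,i)
round 2: derive flow(i,j) via R2 from flow(i,b), knows(b,j)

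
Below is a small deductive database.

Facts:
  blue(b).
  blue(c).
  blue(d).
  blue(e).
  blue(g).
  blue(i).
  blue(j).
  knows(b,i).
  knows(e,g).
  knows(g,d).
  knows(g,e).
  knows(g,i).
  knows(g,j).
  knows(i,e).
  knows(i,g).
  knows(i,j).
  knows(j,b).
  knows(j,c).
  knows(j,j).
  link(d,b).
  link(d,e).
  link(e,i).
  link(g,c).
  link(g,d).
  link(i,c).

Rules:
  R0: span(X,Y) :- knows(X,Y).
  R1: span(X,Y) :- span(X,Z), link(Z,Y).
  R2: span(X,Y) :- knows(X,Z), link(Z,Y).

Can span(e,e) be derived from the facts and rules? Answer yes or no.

round 1: derive span(b,i) via R0 from knows(b,i)
round 1: derive span(e,g) via R0 from knows(e,g)
round 1: derive span(g,d) via R0 from knows(g,d)
round 1: derive span(g,e) via R0 from knows(g,e)
round 1: derive span(g,i) via R0 from knows(g,i)
round 1: derive span(g,j) via R0 from knows(g,j)
round 1: derive span(i,e) via R0 from knows(i,e)
round 1: derive span(i,g) via R0 from knows(i,g)
round 1: derive span(i,j) via R0 from knows(i,j)
round 1: derive span(j,b) via R0 from knows(j,b)
round 1: derive span(j,c) via R0 from knows(j,c)
round 1: derive span(j,j) via R0 from knows(j,j)
round 1: derive span(b,c) via R2 from knows(b,i), link(i,c)
round 1: derive span(e,c) via R2 from knows(e,g), link(g,c)
round 1: derive span(e,d) via R2 from knows(e,g), link(g,d)
round 1: derive span(g,b) via R2 from knows(g,d), link(d,b)
round 1: derive span(g,c) via R2 from knows(g,i), link(i,c)
round 1: derive span(i,c) via R2 from knows(i,g), link(g,c)
round 1: derive span(i,d) via R2 from knows(i,g), link(g,d)
round 1: derive span(i,i) via R2 from knows(i,e), link(e,i)
round 2: derive span(e,b) via R1 from span(e,d), link(d,b)
round 2: derive span(e,e) via R1 from span(e,d), link(d,e)
round 2: derive span(i,b) via R1 from span(i,d), link(d,b)
round 3: derive span(e,i) via R1 from span(e,e), link(e,i)

yes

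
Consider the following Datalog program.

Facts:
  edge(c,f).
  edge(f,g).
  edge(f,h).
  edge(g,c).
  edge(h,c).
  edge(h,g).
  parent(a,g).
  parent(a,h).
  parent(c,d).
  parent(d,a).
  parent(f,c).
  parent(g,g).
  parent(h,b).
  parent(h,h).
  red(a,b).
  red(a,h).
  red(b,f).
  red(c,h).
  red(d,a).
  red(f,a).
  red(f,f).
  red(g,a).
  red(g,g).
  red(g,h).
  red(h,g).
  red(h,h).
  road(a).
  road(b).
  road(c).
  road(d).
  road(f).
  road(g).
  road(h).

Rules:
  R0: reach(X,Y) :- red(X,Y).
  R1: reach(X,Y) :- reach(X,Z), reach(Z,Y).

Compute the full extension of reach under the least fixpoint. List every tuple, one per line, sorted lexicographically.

reach(a,a)
reach(a,b)
reach(a,f)
reach(a,g)
reach(a,h)
reach(b,a)
reach(b,b)
reach(b,f)
reach(b,g)
reach(b,h)
reach(c,a)
reach(c,b)
reach(c,f)
reach(c,g)
reach(c,h)
reach(d,a)
reach(d,b)
reach(d,f)
reach(d,g)
reach(d,h)
reach(f,a)
reach(f,b)
reach(f,f)
reach(f,g)
reach(f,h)
reach(g,a)
reach(g,b)
reach(g,f)
reach(g,g)
reach(g,h)
reach(h,a)
reach(h,b)
reach(h,f)
reach(h,g)
reach(h,h)

round 1: derive reach(a,b) via R0 from red(a,b)
round 1: derive reach(a,h) via R0 from red(a,h)
round 1: derive reach(b,f) via R0 from red(b,f)
round 1: derive reach(c,h) via R0 from red(c,h)
round 1: derive reach(d,a) via R0 from red(d,a)
round 1: derive reach(f,a) via R0 from red(f,a)
round 1: derive reach(f,f) via R0 from red(f,f)
round 1: derive reach(g,a) via R0 from red(g,a)
round 1: derive reach(g,g) via R0 from red(g,g)
round 1: derive reach(g,h) via R0 from red(g,h)
round 1: derive reach(h,g) via R0 from red(h,g)
round 1: derive reach(h,h) via R0 from red(h,h)
round 2: derive reach(a,f) via R1 from reach(a,b), reach(b,f)
round 2: derive reach(a,g) via R1 from reach(a,h), reach(h,g)
round 2: derive reach(b,a) via R1 from reach(b,f), reach(f,a)
round 2: derive reach(c,g) via R1 from reach(c,h), reach(h,g)
round 2: derive reach(d,b) via R1 from reach(d,a), reach(a,b)
round 2: derive reach(d,h) via R1 from reach(d,a), reach(a,h)
round 2: derive reach(f,b) via R1 from reach(f,a), reach(a,b)
round 2: derive reach(f,h) via R1 from reach(f,a), reach(a,h)
round 2: derive reach(g,b) via R1 from reach(g,a), reach(a,b)
round 2: derive reach(h,a) via R1 from reach(h,g), reach(g,a)
round 3: derive reach(a,a) via R1 from reach(a,b), reach(b,a)
round 3: derive reach(b,b) via R1 from reach(b,a), reach(a,b)
round 3: derive reach(b,g) via R1 from reach(b,a), reach(a,g)
round 3: derive reach(b,h) via R1 from reach(b,a), reach(a,h)
round 3: derive reach(c,a) via R1 from reach(c,g), reach(g,a)
round 3: derive reach(c,b) via R1 from reach(c,g), reach(g,b)
round 3: derive reach(d,f) via R1 from reach(d,a), reach(a,f)
round 3: derive reach(d,g) via R1 from reach(d,a), reach(a,g)
round 3: derive reach(f,g) via R1 from reach(f,a), reach(a,g)
round 3: derive reach(g,f) via R1 from reach(g,a), reach(a,f)
round 3: derive reach(h,b) via R1 from reach(h,a), reach(a,b)
round 3: derive reach(h,f) via R1 from reach(h,a), reach(a,f)
round 4: derive reach(c,f) via R1 from reach(c,a), reach(a,f)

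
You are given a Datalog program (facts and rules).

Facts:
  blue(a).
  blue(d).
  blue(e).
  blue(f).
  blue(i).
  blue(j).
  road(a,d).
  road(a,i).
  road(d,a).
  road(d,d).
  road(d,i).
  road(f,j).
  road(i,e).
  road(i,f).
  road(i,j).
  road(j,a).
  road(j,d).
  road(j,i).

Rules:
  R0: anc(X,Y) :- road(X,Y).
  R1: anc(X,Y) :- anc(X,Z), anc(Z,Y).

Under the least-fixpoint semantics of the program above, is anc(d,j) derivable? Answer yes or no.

yes

round 1: derive anc(a,d) via R0 from road(a,d)
round 1: derive anc(a,i) via R0 from road(a,i)
round 1: derive anc(d,a) via R0 from road(d,a)
round 1: derive anc(d,d) via R0 from road(d,d)
round 1: derive anc(d,i) via R0 from road(d,i)
round 1: derive anc(f,j) via R0 from road(f,j)
round 1: derive anc(i,e) via R0 from road(i,e)
round 1: derive anc(i,f) via R0 from road(i,f)
round 1: derive anc(i,j) via R0 from road(i,j)
round 1: derive anc(j,a) via R0 from road(j,a)
round 1: derive anc(j,d) via R0 from road(j,d)
round 1: derive anc(j,i) via R0 from road(j,i)
round 2: derive anc(a,a) via R1 from anc(a,d), anc(d,a)
round 2: derive anc(a,e) via R1 from anc(a,i), anc(i,e)
round 2: derive anc(a,f) via R1 from anc(a,i), anc(i,f)
round 2: derive anc(a,j) via R1 from anc(a,i), anc(i,j)
round 2: derive anc(d,e) via R1 from anc(d,i), anc(i,e)
round 2: derive anc(d,f) via R1 from anc(d,i), anc(i,f)
round 2: derive anc(d,j) via R1 from anc(d,i), anc(i,j)
round 2: derive anc(f,a) via R1 from anc(f,j), anc(j,a)
round 2: derive anc(f,d) via R1 from anc(f,j), anc(j,d)
round 2: derive anc(f,i) via R1 from anc(f,j), anc(j,i)
round 2: derive anc(i,a) via R1 from anc(i,j), anc(j,a)
round 2: derive anc(i,d) via R1 from anc(i,j), anc(j,d)
round 2: derive anc(i,i) via R1 from anc(i,j), anc(j,i)
round 2: derive anc(j,e) via R1 from anc(j,i), anc(i,e)
round 2: derive anc(j,f) via R1 from anc(j,i), anc(i,f)
round 2: derive anc(j,j) via R1 from anc(j,i), anc(i,j)
round 3: derive anc(f,e) via R1 from anc(f,a), anc(a,e)
round 3: derive anc(f,f) via R1 from anc(f,a), anc(a,f)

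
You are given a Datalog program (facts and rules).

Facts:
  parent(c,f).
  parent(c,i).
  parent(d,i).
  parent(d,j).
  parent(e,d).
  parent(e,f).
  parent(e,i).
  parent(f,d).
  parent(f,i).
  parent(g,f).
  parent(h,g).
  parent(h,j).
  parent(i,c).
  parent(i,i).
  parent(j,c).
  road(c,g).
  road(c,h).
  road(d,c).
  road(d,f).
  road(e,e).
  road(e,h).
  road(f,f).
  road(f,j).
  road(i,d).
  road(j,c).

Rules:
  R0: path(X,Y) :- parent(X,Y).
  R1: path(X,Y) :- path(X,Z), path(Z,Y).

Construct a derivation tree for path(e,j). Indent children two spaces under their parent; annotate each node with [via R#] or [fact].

path(e,j)  [via R1]
  path(e,d)  [via R0]
    parent(e,d)  [fact]
  path(d,j)  [via R0]
    parent(d,j)  [fact]

round 1: derive path(c,f) via R0 from parent(c,f)
round 1: derive path(c,i) via R0 from parent(c,i)
round 1: derive path(d,i) via R0 from parent(d,i)
round 1: derive path(d,j) via R0 from parent(d,j)
round 1: derive path(e,d) via R0 from parent(e,d)
round 1: derive path(e,f) via R0 from parent(e,f)
round 1: derive path(e,i) via R0 from parent(e,i)
round 1: derive path(f,d) via R0 from parent(f,d)
round 1: derive path(f,i) via R0 from parent(f,i)
round 1: derive path(g,f) via R0 from parent(g,f)
round 1: derive path(h,g) via R0 from parent(h,g)
round 1: derive path(h,j) via R0 from parent(h,j)
round 1: derive path(i,c) via R0 from parent(i,c)
round 1: derive path(i,i) via R0 from parent(i,i)
round 1: derive path(j,c) via R0 from parent(j,c)
round 2: derive path(c,c) via R1 from path(c,i), path(i,c)
round 2: derive path(c,d) via R1 from path(c,f), path(f,d)
round 2: derive path(d,c) via R1 from path(d,i), path(i,c)
round 2: derive path(e,c) via R1 from path(e,i), path(i,c)
round 2: derive path(e,j) via R1 from path(e,d), path(d,j)
round 2: derive path(f,c) via R1 from path(f,i), path(i,c)
round 2: derive path(f,j) via R1 from path(f,d), path(d,j)
round 2: derive path(g,d) via R1 from path(g,f), path(f,d)
round 2: derive path(g,i) via R1 from path(g,f), path(f,i)
round 2: derive path(h,c) via R1 from path(h,j), path(j,c)
round 2: derive path(h,f) via R1 from path(h,g), path(g,f)
round 2: derive path(i,f) via R1 from path(i,c), path(c,f)
round 2: derive path(j,f) via R1 from path(j,c), path(c,f)
round 2: derive path(j,i) via R1 from path(j,c), path(c,i)
round 3: derive path(c,j) via R1 from path(c,d), path(d,j)
round 3: derive path(d,d) via R1 from path(d,c), path(c,d)
round 3: derive path(d,f) via R1 from path(d,c), path(c,f)
round 3: derive path(f,f) via R1 from path(f,c), path(c,f)
round 3: derive path(g,c) via R1 from path(g,d), path(d,c)
round 3: derive path(g,j) via R1 from path(g,d), path(d,j)
round 3: derive path(h,d) via R1 from path(h,c), path(c,d)
round 3: derive path(h,i) via R1 from path(h,c), path(c,i)
round 3: derive path(i,d) via R1 from path(i,c), path(c,d)
round 3: derive path(i,j) via R1 from path(i,f), path(f,j)
round 3: derive path(j,d) via R1 from path(j,c), path(c,d)
round 3: derive path(j,j) via R1 from path(j,f), path(f,j)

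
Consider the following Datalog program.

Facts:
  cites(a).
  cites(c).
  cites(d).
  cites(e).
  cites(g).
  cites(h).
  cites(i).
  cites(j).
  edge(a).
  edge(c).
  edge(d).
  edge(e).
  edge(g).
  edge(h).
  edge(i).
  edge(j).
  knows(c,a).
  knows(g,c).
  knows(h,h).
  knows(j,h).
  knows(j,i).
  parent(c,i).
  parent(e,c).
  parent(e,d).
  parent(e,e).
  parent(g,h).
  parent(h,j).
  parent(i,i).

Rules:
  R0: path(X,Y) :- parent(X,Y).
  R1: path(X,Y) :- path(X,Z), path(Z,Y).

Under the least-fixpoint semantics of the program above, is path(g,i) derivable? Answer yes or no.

no

round 1: derive path(c,i) via R0 from parent(c,i)
round 1: derive path(e,c) via R0 from parent(e,c)
round 1: derive path(e,d) via R0 from parent(e,d)
round 1: derive path(e,e) via R0 from parent(e,e)
round 1: derive path(g,h) via R0 from parent(g,h)
round 1: derive path(h,j) via R0 from parent(h,j)
round 1: derive path(i,i) via R0 from parent(i,i)
round 2: derive path(e,i) via R1 from path(e,c), path(c,i)
round 2: derive path(g,j) via R1 from path(g,h), path(h,j)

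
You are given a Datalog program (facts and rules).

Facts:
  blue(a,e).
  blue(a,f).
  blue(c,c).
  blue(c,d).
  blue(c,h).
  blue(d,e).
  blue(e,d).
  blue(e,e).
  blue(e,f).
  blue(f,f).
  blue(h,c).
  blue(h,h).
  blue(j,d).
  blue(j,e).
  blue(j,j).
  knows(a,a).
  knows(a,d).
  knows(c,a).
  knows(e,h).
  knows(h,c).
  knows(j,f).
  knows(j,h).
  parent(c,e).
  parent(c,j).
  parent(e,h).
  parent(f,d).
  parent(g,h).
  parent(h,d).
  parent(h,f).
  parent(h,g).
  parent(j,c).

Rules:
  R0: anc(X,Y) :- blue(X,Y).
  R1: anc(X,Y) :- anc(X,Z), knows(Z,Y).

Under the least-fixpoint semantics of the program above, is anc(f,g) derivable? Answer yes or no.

no

round 1: derive anc(a,e) via R0 from blue(a,e)
round 1: derive anc(a,f) via R0 from blue(a,f)
round 1: derive anc(c,c) via R0 from blue(c,c)
round 1: derive anc(c,d) via R0 from blue(c,d)
round 1: derive anc(c,h) via R0 from blue(c,h)
round 1: derive anc(d,e) via R0 from blue(d,e)
round 1: derive anc(e,d) via R0 from blue(e,d)
round 1: derive anc(e,e) via R0 from blue(e,e)
round 1: derive anc(e,f) via R0 from blue(e,f)
round 1: derive anc(f,f) via R0 from blue(f,f)
round 1: derive anc(h,c) via R0 from blue(h,c)
round 1: derive anc(h,h) via R0 from blue(h,h)
round 1: derive anc(j,d) via R0 from blue(j,d)
round 1: derive anc(j,e) via R0 from blue(j,e)
round 1: derive anc(j,j) via R0 from blue(j,j)
round 2: derive anc(a,h) via R1 from anc(a,e), knows(e,h)
round 2: derive anc(c,a) via R1 from anc(c,c), knows(c,a)
round 2: derive anc(d,h) via R1 from anc(d,e), knows(e,h)
round 2: derive anc(e,h) via R1 from anc(e,e), knows(e,h)
round 2: derive anc(h,a) via R1 from anc(h,c), knows(c,a)
round 2: derive anc(j,f) via R1 from anc(j,j), knows(j,f)
round 2: derive anc(j,h) via R1 from anc(j,e), knows(e,h)
round 3: derive anc(a,c) via R1 from anc(a,h), knows(h,c)
round 3: derive anc(d,c) via R1 from anc(d,h), knows(h,c)
round 3: derive anc(e,c) via R1 from anc(e,h), knows(h,c)
round 3: derive anc(h,d) via R1 from anc(h,a), knows(a,d)
round 3: derive anc(j,c) via R1 from anc(j,h), knows(h,c)
round 4: derive anc(a,a) via R1 from anc(a,c), knows(c,a)
round 4: derive anc(d,a) via R1 from anc(d,c), knows(c,a)
round 4: derive anc(e,a) via R1 from anc(e,c), knows(c,a)
round 4: derive anc(j,a) via R1 from anc(j,c), knows(c,a)
round 5: derive anc(a,d) via R1 from anc(a,a), knows(a,d)
round 5: derive anc(d,d) via R1 from anc(d,a), knows(a,d)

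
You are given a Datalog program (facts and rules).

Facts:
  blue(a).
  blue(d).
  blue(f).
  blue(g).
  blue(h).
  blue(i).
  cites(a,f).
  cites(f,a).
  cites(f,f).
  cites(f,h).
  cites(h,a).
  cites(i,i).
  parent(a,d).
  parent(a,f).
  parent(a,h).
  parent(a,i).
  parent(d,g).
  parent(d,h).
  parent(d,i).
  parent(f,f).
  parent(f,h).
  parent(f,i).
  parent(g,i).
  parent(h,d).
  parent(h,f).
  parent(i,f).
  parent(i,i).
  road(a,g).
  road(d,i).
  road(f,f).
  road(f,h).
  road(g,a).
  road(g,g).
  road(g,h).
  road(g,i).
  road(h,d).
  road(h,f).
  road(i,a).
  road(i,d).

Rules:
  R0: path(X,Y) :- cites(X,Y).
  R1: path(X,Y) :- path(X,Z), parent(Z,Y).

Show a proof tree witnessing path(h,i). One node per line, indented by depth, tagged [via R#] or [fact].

path(h,i)  [via R1]
  path(h,a)  [via R0]
    cites(h,a)  [fact]
  parent(a,i)  [fact]

round 1: derive path(a,f) via R0 from cites(a,f)
round 1: derive path(f,a) via R0 from cites(f,a)
round 1: derive path(f,f) via R0 from cites(f,f)
round 1: derive path(f,h) via R0 from cites(f,h)
round 1: derive path(h,a) via R0 from cites(h,a)
round 1: derive path(i,i) via R0 from cites(i,i)
round 2: derive path(a,h) via R1 from path(a,f), parent(f,h)
round 2: derive path(a,i) via R1 from path(a,f), parent(f,i)
round 2: derive path(f,d) via R1 from path(f,a), parent(a,d)
round 2: derive path(f,i) via R1 from path(f,a), parent(a,i)
round 2: derive path(h,d) via R1 from path(h,a), parent(a,d)
round 2: derive path(h,f) via R1 from path(h,a), parent(a,f)
round 2: derive path(h,h) via R1 from path(h,a), parent(a,h)
round 2: derive path(h,i) via R1 from path(h,a), parent(a,i)
round 2: derive path(i,f) via R1 from path(i,i), parent(i,f)
round 3: derive path(a,d) via R1 from path(a,h), parent(h,d)
round 3: derive path(f,g) via R1 from path(f,d), parent(d,g)
round 3: derive path(h,g) via R1 from path(h,d), parent(d,g)
round 3: derive path(i,h) via R1 from path(i,f), parent(f,h)
round 4: derive path(a,g) via R1 from path(a,d), parent(d,g)
round 4: derive path(i,d) via R1 from path(i,h), parent(h,d)
round 5: derive path(i,g) via R1 from path(i,d), parent(d,g)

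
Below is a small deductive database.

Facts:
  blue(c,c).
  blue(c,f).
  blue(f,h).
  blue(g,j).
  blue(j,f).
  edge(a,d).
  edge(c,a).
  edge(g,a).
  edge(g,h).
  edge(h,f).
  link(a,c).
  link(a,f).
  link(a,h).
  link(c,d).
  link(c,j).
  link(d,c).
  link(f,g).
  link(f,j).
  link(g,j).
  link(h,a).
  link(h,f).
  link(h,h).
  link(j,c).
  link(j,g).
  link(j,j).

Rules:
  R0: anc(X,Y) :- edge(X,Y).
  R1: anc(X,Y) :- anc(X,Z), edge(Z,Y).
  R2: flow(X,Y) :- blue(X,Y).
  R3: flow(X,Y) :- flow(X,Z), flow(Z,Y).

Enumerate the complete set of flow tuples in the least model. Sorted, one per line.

round 1: derive flow(c,c) via R2 from blue(c,c)
round 1: derive flow(c,f) via R2 from blue(c,f)
round 1: derive flow(f,h) via R2 from blue(f,h)
round 1: derive flow(g,j) via R2 from blue(g,j)
round 1: derive flow(j,f) via R2 from blue(j,f)
round 2: derive flow(c,h) via R3 from flow(c,f), flow(f,h)
round 2: derive flow(g,f) via R3 from flow(g,j), flow(j,f)
round 2: derive flow(j,h) via R3 from flow(j,f), flow(f,h)
round 3: derive flow(g,h) via R3 from flow(g,f), flow(f,h)

flow(c,c)
flow(c,f)
flow(c,h)
flow(f,h)
flow(g,f)
flow(g,h)
flow(g,j)
flow(j,f)
flow(j,h)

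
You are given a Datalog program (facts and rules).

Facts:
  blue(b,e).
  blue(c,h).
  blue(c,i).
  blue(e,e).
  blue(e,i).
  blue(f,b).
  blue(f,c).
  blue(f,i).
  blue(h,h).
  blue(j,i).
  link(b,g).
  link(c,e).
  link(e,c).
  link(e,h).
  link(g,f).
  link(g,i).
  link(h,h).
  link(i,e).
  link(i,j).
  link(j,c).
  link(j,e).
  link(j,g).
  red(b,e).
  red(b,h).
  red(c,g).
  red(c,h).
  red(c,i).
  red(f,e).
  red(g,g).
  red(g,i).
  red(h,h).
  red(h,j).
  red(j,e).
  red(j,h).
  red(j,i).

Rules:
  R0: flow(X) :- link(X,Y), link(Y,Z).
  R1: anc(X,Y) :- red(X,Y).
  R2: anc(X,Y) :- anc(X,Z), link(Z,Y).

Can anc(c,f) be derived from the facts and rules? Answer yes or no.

round 1: derive anc(b,e) via R1 from red(b,e)
round 1: derive anc(b,h) via R1 from red(b,h)
round 1: derive anc(c,g) via R1 from red(c,g)
round 1: derive anc(c,h) via R1 from red(c,h)
round 1: derive anc(c,i) via R1 from red(c,i)
round 1: derive anc(f,e) via R1 from red(f,e)
round 1: derive anc(g,g) via R1 from red(g,g)
round 1: derive anc(g,i) via R1 from red(g,i)
round 1: derive anc(h,h) via R1 from red(h,h)
round 1: derive anc(h,j) via R1 from red(h,j)
round 1: derive anc(j,e) via R1 from red(j,e)
round 1: derive anc(j,h) via R1 from red(j,h)
round 1: derive anc(j,i) via R1 from red(j,i)
round 2: derive anc(b,c) via R2 from anc(b,e), link(e,c)
round 2: derive anc(c,e) via R2 from anc(c,i), link(i,e)
round 2: derive anc(c,f) via R2 from anc(c,g), link(g,f)
round 2: derive anc(c,j) via R2 from anc(c,i), link(i,j)
round 2: derive anc(f,c) via R2 from anc(f,e), link(e,c)
round 2: derive anc(f,h) via R2 from anc(f,e), link(e,h)
round 2: derive anc(g,e) via R2 from anc(g,i), link(i,e)
round 2: derive anc(g,f) via R2 from anc(g,g), link(g,f)
round 2: derive anc(g,j) via R2 from anc(g,i), link(i,j)
round 2: derive anc(h,c) via R2 from anc(h,j), link(j,c)
round 2: derive anc(h,e) via R2 from anc(h,j), link(j,e)
round 2: derive anc(h,g) via R2 from anc(h,j), link(j,g)
round 2: derive anc(j,c) via R2 from anc(j,e), link(e,c)
round 2: derive anc(j,j) via R2 from anc(j,i), link(i,j)
round 3: derive anc(c,c) via R2 from anc(c,e), link(e,c)
round 3: derive anc(g,c) via R2 from anc(g,e), link(e,c)
round 3: derive anc(g,h) via R2 from anc(g,e), link(e,h)
round 3: derive anc(h,f) via R2 from anc(h,g), link(g,f)
round 3: derive anc(h,i) via R2 from anc(h,g), link(g,i)
round 3: derive anc(j,g) via R2 from anc(j,j), link(j,g)
round 4: derive anc(j,f) via R2 from anc(j,g), link(g,f)

yes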